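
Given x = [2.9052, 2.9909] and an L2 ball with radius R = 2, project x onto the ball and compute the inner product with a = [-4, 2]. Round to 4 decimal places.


Step 1: Compute ||x|| (intermediates to 6 decimals).
||x|| = sqrt(2.9052^2 + 2.9909^2) = 4.169613
Step 2: Project.
Since ||x|| > R, scale = R/||x|| = 2/4.169613 = 0.479661, proj(x) = scale * x
proj(x) = [1.393511, 1.434618]
Step 3: Dot product.
a^T * proj(x) = -4*1.393511 + 2*1.434618 = -2.7048


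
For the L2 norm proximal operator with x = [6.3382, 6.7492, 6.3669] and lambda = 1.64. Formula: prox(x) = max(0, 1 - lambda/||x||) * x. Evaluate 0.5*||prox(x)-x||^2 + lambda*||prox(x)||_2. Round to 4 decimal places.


Step 1: Compute ||x||.
||x|| = 11.2366
Step 2: Compute scaling factor.
scale = max(0, 1 - 1.64/11.2366) = 0.854
Step 3: prox(x) = [5.4131, 5.7641, 5.4376]
||prox(x)|| = 9.5966
Step 4: Proximal objective.
0.5*||prox-x||^2 = 1.3448
lambda*||prox|| = 15.7384
Total = 17.0833


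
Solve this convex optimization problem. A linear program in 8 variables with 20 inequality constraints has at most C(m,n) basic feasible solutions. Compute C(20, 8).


Each vertex corresponds to some choice of n active constraints out of m, so the number of vertices is at most C(m, n) = m! / (n!(m-n)!).
m = 20, n = 8
Numerator: 20 * 19 * 18 * 17 * 16 * 15 * 14 * 13
Denominator: 8! = 40320
C(20, 8) = 125970


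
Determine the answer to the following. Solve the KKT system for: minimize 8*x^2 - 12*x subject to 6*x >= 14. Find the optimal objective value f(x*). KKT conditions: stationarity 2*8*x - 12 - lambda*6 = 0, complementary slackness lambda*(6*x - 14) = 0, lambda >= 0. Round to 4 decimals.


Step 1: Try lambda = 0 (constraint inactive).
x_unc = 12/(2*8) = 0.75
Check: 6*0.75 = 4.5 < 14 -- violated!
Step 2: Constraint must be active: 6*x = 14
x* = 14/6 = 7/3 = 2.3333 (rounded; the exact value 7/3 is used below)
lambda = (2*8*(7/3) - 12)/6 = 4.2222
Step 3: Compute optimal value.
f(x*) = 8*(7/3)^2 - 12*(7/3) = 15.5556


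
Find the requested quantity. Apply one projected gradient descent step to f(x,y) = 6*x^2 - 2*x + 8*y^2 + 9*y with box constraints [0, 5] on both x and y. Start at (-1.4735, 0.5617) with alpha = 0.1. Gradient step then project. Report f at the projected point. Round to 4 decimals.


Step 1: Compute gradient at (-1.4735, 0.5617).
grad_x = 2*6*-1.4735 - 2 = -19.682
grad_y = 2*8*0.5617 + 9 = 17.9872
Step 2: Gradient step.
x_raw = -1.4735 - 0.1*-19.682 = 0.4947
y_raw = 0.5617 - 0.1*17.9872 = -1.237
Step 3: Project onto [0, 5].
x_proj = clip(0.4947) = 0.4947
y_proj = clip(-1.237) = 0.0
Step 4: Evaluate f.
f(0.4947, 0.0) = 0.479


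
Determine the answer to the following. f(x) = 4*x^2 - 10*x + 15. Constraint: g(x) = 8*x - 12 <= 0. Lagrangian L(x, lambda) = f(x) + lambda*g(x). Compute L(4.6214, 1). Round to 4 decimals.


Step 1: Evaluate f(x).
f(4.6214) = 4*4.6214^2 - 10*4.6214 + 15 = 54.2154
Step 2: Evaluate g(x).
g(4.6214) = 8*4.6214 - 12 = 24.9712
Step 3: Compute Lagrangian.
L = 54.2154 + 1*24.9712 = 79.1866


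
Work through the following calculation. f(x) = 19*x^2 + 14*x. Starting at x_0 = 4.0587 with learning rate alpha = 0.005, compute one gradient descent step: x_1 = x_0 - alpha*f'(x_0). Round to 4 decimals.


We compute the gradient at x_0 and apply the update.
f'(x) = 38*x + 14
f'(4.0587) = 38*4.0587 + 14 = 168.2306
x_1 = 4.0587 - 0.005*168.2306 = 3.2175


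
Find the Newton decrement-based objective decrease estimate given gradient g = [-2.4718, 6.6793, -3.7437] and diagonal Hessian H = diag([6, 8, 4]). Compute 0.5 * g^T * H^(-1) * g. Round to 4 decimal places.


Step 1: H is diagonal, so H^(-1) * g = [-0.412, 0.8349, -0.9359].
Step 2: g^T H^(-1) g = sum_i g_i^2 / H_ii
  = (-2.4718)^2/6 + (6.6793)^2/8 + (-3.7437)^2/4
  = 1.0183 + 5.5766 + 3.5038 = 10.0988
Step 3: Objective decrease = 0.5 * g^T H^(-1) g = 5.0494


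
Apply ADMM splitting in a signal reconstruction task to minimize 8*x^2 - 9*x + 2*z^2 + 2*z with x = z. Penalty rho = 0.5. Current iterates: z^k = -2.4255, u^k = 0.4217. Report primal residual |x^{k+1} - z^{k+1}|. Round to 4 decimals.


ADMM iteration with rho = 0.5, z^k = -2.4255, u^k = 0.4217
Step 1: x-update.
Minimize 8*x^2 - 9*x + (0.5/2)*(x + 2.4255 + 0.4217)^2
FOC: (2*8 + 0.5)*x = 9 + 0.5*(-2.4255 - 0.4217)
x^{k+1} = 0.4592
Step 2: z-update.
Minimize 2*z^2 + 2*z + (0.5/2)*(0.4592 - z + 0.4217)^2
FOC: (2*2 + 0.5)*z = -2 + 0.5*(0.4592 + 0.4217)
z^{k+1} = -0.3466
Step 3: u-update.
u^{k+1} = 0.4217 + 0.4592 + 0.3466 = 1.2274
Step 4: Primal residual = |0.4592 + 0.3466| = 0.8057


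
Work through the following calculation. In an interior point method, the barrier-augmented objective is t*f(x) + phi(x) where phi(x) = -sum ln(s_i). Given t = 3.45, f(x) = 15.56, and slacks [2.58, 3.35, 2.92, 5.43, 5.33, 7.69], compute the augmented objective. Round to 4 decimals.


Step 1: Compute log-barrier.
ln values: [0.9478, 1.209, 1.0716, 1.6919, 1.6734, 2.0399]
phi = -(0.9478 + 1.209 + 1.0716 + 1.6919 + 1.6734 + 2.0399) = -8.6335
Step 2: Compute augmented objective.
t*f(x) = 3.45*15.56 = 53.682
Total = 53.682 - 8.6335 = 45.0485


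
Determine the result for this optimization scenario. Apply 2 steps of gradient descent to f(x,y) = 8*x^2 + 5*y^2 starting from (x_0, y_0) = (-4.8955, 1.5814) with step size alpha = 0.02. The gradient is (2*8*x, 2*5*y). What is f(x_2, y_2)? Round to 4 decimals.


Gradient descent on f(x,y) = 8*x^2 + 5*y^2.
Starting point: (-4.8955, 1.5814), alpha = 0.02
Step 1: grad_x = 2*8*-4.8955 = -78.328, grad_y = 2*5*1.5814 = 15.814
  x_1 = -4.8955 - 0.02*-78.328 = -3.3289
  y_1 = 1.5814 - 0.02*15.814 = 1.2651
Step 2: grad_x = 2*8*-3.3289 = -53.263, grad_y = 2*5*1.2651 = 12.6512
  x_2 = -3.3289 - 0.02*-53.263 = -2.2637
  y_2 = 1.2651 - 0.02*12.6512 = 1.0121
f(-2.2637, 1.0121) = 8*(-2.2637)^2 + 5*1.0121^2 = 46.1156


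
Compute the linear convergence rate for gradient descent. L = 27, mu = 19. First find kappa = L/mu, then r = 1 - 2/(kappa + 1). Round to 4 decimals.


Step 1: Compute the condition number.
kappa = L/mu = 27/19 = 1.4211
Step 2: Compute the convergence rate.
r = 1 - 2/(kappa + 1) = 1 - 2*mu/(L + mu) = (L - mu)/(L + mu) = 8/46 = 0.1739


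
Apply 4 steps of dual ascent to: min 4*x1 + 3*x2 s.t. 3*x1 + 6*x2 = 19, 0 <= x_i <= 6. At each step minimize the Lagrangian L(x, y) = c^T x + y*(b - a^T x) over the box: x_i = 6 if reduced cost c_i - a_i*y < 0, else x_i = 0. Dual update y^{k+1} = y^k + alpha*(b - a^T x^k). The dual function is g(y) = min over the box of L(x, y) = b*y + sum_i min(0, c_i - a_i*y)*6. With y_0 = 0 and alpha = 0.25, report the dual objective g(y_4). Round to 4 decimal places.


Dual ascent for LP: min 4*x1 + 3*x2, 3*x1 + 6*x2 = 19, 0 <= x_i <= 6
Step 1: y^k = 0.0, reduced costs: (4.0, 3.0)
  x^k = (0.0, 0.0), subgradient = b - a^T x = 19.0
  y^{k+1} = 0.0 + 0.25*19.0 = 4.75
Step 2: y^k = 4.75, reduced costs: (-10.25, -25.5)
  x^k = (6.0, 6.0), subgradient = b - a^T x = -35.0
  y^{k+1} = 4.75 + 0.25*-35.0 = -4.0
Step 3: y^k = -4.0, reduced costs: (16.0, 27.0)
  x^k = (0.0, 0.0), subgradient = b - a^T x = 19.0
  y^{k+1} = -4.0 + 0.25*19.0 = 0.75
Step 4: y^k = 0.75, reduced costs: (1.75, -1.5)
  x^k = (0.0, 6.0), subgradient = b - a^T x = -17.0
  y^{k+1} = 0.75 + 0.25*-17.0 = -3.5
Dual objective at y_4 = -3.5: reduced costs (14.5, 24.0), box minimizer x = (0.0, 0.0)
g(y_4) = b*y + (c1 - a1*y)*x1 + (c2 - a2*y)*x2 = 19*(-3.5) + 14.5*0.0 + 24.0*0.0 = -66.5 + 0.0 + 0.0 = -66.5


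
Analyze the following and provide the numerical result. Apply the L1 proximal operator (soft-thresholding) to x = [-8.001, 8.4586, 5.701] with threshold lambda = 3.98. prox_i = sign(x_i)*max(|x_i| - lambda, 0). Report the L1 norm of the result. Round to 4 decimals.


Soft-thresholding with lambda = 3.98:
prox(-8.001) = sign(-8.001)*max(|-8.001| - 3.98, 0) = -4.021
prox(8.4586) = sign(8.4586)*max(|8.4586| - 3.98, 0) = 4.4786
prox(5.701) = sign(5.701)*max(|5.701| - 3.98, 0) = 1.721
prox(x) = [-4.021, 4.4786, 1.721]
||prox(x)||_1 = 4.021 + 4.4786 + 1.721 = 10.2206


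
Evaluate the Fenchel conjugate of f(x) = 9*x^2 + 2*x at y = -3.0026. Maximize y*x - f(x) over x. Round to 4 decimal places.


f*(y) = sup_x {y*x - a*x^2 - b*x} = sup_x {(y-b)*x - a*x^2}
FOC: (y - b) - 2a*x = 0 => x* = (y - b)/(2a)
x* = (-3.0026 - 2)/(2*9) = -0.2779
f*(-3.0026) = (y-b)^2/(4a) = (-3.0026 - 2)^2/(4*9)
= 25.026/36 = 0.6952


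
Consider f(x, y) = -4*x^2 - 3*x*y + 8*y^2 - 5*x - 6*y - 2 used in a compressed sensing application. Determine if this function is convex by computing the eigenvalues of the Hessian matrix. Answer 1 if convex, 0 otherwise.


The Hessian of f(x,y) = -4*x^2 - 3*x*y + 8*y^2 - 5*x - 6*y - 2 is:
H = [[-8, -3], [-3, 16]]
Trace = -8 + 16 = 8
Determinant = -8*16 - (-3)^2 = -137
Discriminant = (8)^2 - 4*-137 = 612.0
Eigenvalues: lambda_1 = -8.3693, lambda_2 = 16.3693
The function is not convex.

0


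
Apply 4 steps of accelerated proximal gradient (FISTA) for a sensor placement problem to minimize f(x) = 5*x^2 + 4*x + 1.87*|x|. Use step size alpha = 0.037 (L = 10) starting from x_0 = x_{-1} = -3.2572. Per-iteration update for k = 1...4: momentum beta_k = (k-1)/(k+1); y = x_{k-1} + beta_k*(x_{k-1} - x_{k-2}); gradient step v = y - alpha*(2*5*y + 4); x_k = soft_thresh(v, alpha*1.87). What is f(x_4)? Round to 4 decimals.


FISTA on f(x) = 5*x^2 + 4*x + 1.87*|x|
L = 10, alpha = 0.037
Iteration 1: beta = 0.0, y = -3.2572 + 0.0*(-3.2572 + 3.2572) = -3.2572
  grad(y) = -28.572, v = y - alpha*grad = -2.2
  prox(v) = soft_thresh(-2.2, 0.0692) = -2.1308
Iteration 2: beta = 0.3333, y = -2.1308 + 0.3333*(-2.1308 + 3.2572) = -1.7554
  grad(y) = -13.5539, v = y - alpha*grad = -1.2539
  prox(v) = soft_thresh(-1.2539, 0.0692) = -1.1847
Iteration 3: beta = 0.5, y = -1.1847 + 0.5*(-1.1847 + 2.1308) = -0.7116
  grad(y) = -3.1164, v = y - alpha*grad = -0.5963
  prox(v) = soft_thresh(-0.5963, 0.0692) = -0.5271
Iteration 4: beta = 0.6, y = -0.5271 + 0.6*(-0.5271 + 1.1847) = -0.1326
  grad(y) = 2.674, v = y - alpha*grad = -0.2315
  prox(v) = soft_thresh(-0.2315, 0.0692) = -0.1624
f(x_4) = 5*(-0.1624)^2 + 4*(-0.1624) + 1.87*|-0.1624| = -0.214


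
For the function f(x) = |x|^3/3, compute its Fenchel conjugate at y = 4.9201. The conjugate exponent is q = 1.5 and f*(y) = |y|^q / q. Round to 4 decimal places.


The conjugate exponent q satisfies 1/p + 1/q = 1.
p = 3, so q = 3/(3 - 1) = 1.5
|y|^q = 4.9201^1.5 = 10.9134
f*(4.9201) = 10.9134 / 1.5 = 7.2756


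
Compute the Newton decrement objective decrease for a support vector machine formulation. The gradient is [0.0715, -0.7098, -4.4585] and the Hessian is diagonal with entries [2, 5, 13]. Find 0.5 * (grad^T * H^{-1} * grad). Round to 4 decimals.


Step 1: H is diagonal, so H^(-1) * g = [0.0358, -0.142, -0.343].
Step 2: g^T H^(-1) g = sum_i g_i^2 / H_ii
  = (0.0715)^2/2 + (-0.7098)^2/5 + (-4.4585)^2/13
  = 0.0026 + 0.1008 + 1.5291 = 1.6324
Step 3: Objective decrease = 0.5 * g^T H^(-1) g = 0.8162


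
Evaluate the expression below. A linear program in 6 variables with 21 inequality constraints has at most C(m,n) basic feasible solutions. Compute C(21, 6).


Each vertex corresponds to some choice of n active constraints out of m, so the number of vertices is at most C(m, n) = m! / (n!(m-n)!).
m = 21, n = 6
Numerator: 21 * 20 * 19 * 18 * 17 * 16
Denominator: 6! = 720
C(21, 6) = 54264


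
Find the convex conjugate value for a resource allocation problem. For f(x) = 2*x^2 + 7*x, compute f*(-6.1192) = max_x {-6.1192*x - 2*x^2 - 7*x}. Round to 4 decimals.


f*(y) = sup_x {y*x - a*x^2 - b*x} = sup_x {(y-b)*x - a*x^2}
FOC: (y - b) - 2a*x = 0 => x* = (y - b)/(2a)
x* = (-6.1192 - 7)/(2*2) = -3.2798
f*(-6.1192) = (y-b)^2/(4a) = (-6.1192 - 7)^2/(4*2)
= 172.1134/8 = 21.5142


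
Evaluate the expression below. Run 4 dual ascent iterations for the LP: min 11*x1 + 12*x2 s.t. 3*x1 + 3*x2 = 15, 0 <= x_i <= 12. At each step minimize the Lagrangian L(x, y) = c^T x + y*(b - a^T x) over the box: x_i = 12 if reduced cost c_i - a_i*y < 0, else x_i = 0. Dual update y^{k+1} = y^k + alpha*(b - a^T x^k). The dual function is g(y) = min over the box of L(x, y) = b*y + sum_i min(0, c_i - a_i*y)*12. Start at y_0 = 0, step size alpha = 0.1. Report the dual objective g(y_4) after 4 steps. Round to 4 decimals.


Dual ascent for LP: min 11*x1 + 12*x2, 3*x1 + 3*x2 = 15, 0 <= x_i <= 12
Step 1: y^k = 0.0, reduced costs: (11.0, 12.0)
  x^k = (0.0, 0.0), subgradient = b - a^T x = 15.0
  y^{k+1} = 0.0 + 0.1*15.0 = 1.5
Step 2: y^k = 1.5, reduced costs: (6.5, 7.5)
  x^k = (0.0, 0.0), subgradient = b - a^T x = 15.0
  y^{k+1} = 1.5 + 0.1*15.0 = 3.0
Step 3: y^k = 3.0, reduced costs: (2.0, 3.0)
  x^k = (0.0, 0.0), subgradient = b - a^T x = 15.0
  y^{k+1} = 3.0 + 0.1*15.0 = 4.5
Step 4: y^k = 4.5, reduced costs: (-2.5, -1.5)
  x^k = (12.0, 12.0), subgradient = b - a^T x = -57.0
  y^{k+1} = 4.5 + 0.1*-57.0 = -1.2
Dual objective at y_4 = -1.2: reduced costs (14.6, 15.6), box minimizer x = (0.0, 0.0)
g(y_4) = b*y + (c1 - a1*y)*x1 + (c2 - a2*y)*x2 = 15*(-1.2) + 14.6*0.0 + 15.6*0.0 = -18.0 + 0.0 + 0.0 = -18.0


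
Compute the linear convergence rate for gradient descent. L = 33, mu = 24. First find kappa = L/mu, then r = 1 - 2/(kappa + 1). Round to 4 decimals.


Step 1: Compute the condition number.
kappa = L/mu = 33/24 = 1.375
Step 2: Compute the convergence rate.
r = 1 - 2/(kappa + 1) = 1 - 2*mu/(L + mu) = (L - mu)/(L + mu) = 9/57 = 0.1579


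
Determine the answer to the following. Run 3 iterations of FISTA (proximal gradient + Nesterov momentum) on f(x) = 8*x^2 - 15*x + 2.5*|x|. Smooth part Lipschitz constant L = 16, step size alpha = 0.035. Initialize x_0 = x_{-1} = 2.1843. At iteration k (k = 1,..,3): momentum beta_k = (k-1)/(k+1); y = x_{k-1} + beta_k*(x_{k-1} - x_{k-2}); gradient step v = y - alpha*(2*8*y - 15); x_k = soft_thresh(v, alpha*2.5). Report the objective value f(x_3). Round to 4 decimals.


FISTA on f(x) = 8*x^2 - 15*x + 2.5*|x|
L = 16, alpha = 0.035
Iteration 1: beta = 0.0, y = 2.1843 + 0.0*(2.1843 - 2.1843) = 2.1843
  grad(y) = 19.9488, v = y - alpha*grad = 1.4861
  prox(v) = soft_thresh(1.4861, 0.0875) = 1.3986
Iteration 2: beta = 0.3333, y = 1.3986 + 0.3333*(1.3986 - 2.1843) = 1.1367
  grad(y) = 3.187, v = y - alpha*grad = 1.0251
  prox(v) = soft_thresh(1.0251, 0.0875) = 0.9376
Iteration 3: beta = 0.5, y = 0.9376 + 0.5*(0.9376 - 1.3986) = 0.7072
  grad(y) = -3.6853, v = y - alpha*grad = 0.8362
  prox(v) = soft_thresh(0.8362, 0.0875) = 0.7487
f(x_3) = 8*0.7487^2 - 15*0.7487 + 2.5*|0.7487| = -4.8743


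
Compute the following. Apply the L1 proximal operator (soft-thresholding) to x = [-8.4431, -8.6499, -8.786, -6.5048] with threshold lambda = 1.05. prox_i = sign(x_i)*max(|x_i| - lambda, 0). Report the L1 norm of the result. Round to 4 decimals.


Soft-thresholding with lambda = 1.05:
prox(-8.4431) = sign(-8.4431)*max(|-8.4431| - 1.05, 0) = -7.3931
prox(-8.6499) = sign(-8.6499)*max(|-8.6499| - 1.05, 0) = -7.5999
prox(-8.786) = sign(-8.786)*max(|-8.786| - 1.05, 0) = -7.736
prox(-6.5048) = sign(-6.5048)*max(|-6.5048| - 1.05, 0) = -5.4548
prox(x) = [-7.3931, -7.5999, -7.736, -5.4548]
||prox(x)||_1 = 7.3931 + 7.5999 + 7.736 + 5.4548 = 28.1838


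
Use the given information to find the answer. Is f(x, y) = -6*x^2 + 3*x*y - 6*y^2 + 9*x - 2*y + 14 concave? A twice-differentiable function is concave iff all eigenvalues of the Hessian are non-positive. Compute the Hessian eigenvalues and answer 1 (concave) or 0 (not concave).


The Hessian of f(x,y) = -6*x^2 + 3*x*y - 6*y^2 + 9*x - 2*y + 14 is:
H = [[-12, 3], [3, -12]]
Trace = -12 - 12 = -24
Determinant = -12*-12 - (3)^2 = 135
Discriminant = (-24)^2 - 4*135 = 36.0
Eigenvalues: lambda_1 = -15.0, lambda_2 = -9.0
The function is concave.

1


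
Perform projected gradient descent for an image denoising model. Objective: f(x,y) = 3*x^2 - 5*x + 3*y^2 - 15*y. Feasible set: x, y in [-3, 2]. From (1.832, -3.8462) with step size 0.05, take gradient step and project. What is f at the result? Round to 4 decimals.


Step 1: Compute gradient at (1.832, -3.8462).
grad_x = 2*3*1.832 - 5 = 5.992
grad_y = 2*3*-3.8462 - 15 = -38.0772
Step 2: Gradient step.
x_raw = 1.832 - 0.05*5.992 = 1.5324
y_raw = -3.8462 - 0.05*-38.0772 = -1.9423
Step 3: Project onto [-3, 2].
x_proj = clip(1.5324) = 1.5324
y_proj = clip(-1.9423) = -1.9423
Step 4: Evaluate f.
f(1.5324, -1.9423) = 39.8359


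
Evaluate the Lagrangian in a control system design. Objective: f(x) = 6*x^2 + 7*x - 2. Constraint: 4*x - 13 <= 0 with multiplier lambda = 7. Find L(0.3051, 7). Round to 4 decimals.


Step 1: Evaluate f(x).
f(0.3051) = 6*0.3051^2 + 7*0.3051 - 2 = 0.6942
Step 2: Evaluate g(x).
g(0.3051) = 4*0.3051 - 13 = -11.7796
Step 3: Compute Lagrangian.
L = 0.6942 + 7*-11.7796 = -81.763


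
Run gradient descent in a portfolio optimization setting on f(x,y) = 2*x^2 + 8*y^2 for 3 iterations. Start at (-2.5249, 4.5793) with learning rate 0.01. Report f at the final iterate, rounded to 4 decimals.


Gradient descent on f(x,y) = 2*x^2 + 8*y^2.
Starting point: (-2.5249, 4.5793), alpha = 0.01
Step 1: grad_x = 2*2*-2.5249 = -10.0996, grad_y = 2*8*4.5793 = 73.2688
  x_1 = -2.5249 - 0.01*-10.0996 = -2.4239
  y_1 = 4.5793 - 0.01*73.2688 = 3.8466
Step 2: grad_x = 2*2*-2.4239 = -9.6956, grad_y = 2*8*3.8466 = 61.5458
  x_2 = -2.4239 - 0.01*-9.6956 = -2.3269
  y_2 = 3.8466 - 0.01*61.5458 = 3.2312
Step 3: grad_x = 2*2*-2.3269 = -9.3078, grad_y = 2*8*3.2312 = 51.6985
  x_3 = -2.3269 - 0.01*-9.3078 = -2.2339
  y_3 = 3.2312 - 0.01*51.6985 = 2.7142
f(-2.2339, 2.7142) = 2*(-2.2339)^2 + 8*2.7142^2 = 68.9141


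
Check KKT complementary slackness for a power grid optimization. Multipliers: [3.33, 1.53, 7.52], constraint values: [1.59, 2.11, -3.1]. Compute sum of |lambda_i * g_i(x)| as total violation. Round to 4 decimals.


KKT complementary slackness check:
lambda_1 * g_1 = 3.33 * 1.59 = 5.2947
lambda_2 * g_2 = 1.53 * 2.11 = 3.2283
lambda_3 * g_3 = 7.52 * -3.1 = -23.312
Total violation = 5.2947 + 3.2283 + 23.312 = 31.835


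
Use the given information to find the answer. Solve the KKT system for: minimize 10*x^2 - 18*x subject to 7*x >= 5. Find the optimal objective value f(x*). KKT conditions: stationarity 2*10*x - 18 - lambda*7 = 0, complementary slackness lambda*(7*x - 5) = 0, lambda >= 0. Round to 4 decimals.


Step 1: Try lambda = 0 (constraint inactive).
Stationarity: 2*10*x - 18 = 0
x* = 18/(2*10) = 0.9
Check constraint: 7*0.9 = 6.3 >= 5 -- satisfied.
Step 2: Compute optimal value.
f(x*) = 10*0.9^2 - 18*0.9 = -8.1


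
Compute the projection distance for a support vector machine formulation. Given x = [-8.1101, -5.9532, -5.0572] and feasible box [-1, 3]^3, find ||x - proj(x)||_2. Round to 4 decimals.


Project each component onto [-1, 3].
clip(-8.1101) = -1.0, clip(-5.9532) = -1.0, clip(-5.0572) = -1.0
Projection = [-1.0, -1.0, -1.0]
Squared diffs: [50.5535, 24.5342, 16.4609]
Distance = sqrt(91.5486) = 9.5681


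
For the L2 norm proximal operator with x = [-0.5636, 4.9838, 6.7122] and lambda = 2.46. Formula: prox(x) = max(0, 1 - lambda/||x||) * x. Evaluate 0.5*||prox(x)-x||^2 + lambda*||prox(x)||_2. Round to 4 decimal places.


Step 1: Compute ||x||.
||x|| = 8.3791
Step 2: Compute scaling factor.
scale = max(0, 1 - 2.46/8.3791) = 0.7064
Step 3: prox(x) = [-0.3981, 3.5206, 4.7416]
||prox(x)|| = 5.9191
Step 4: Proximal objective.
0.5*||prox-x||^2 = 3.0258
lambda*||prox|| = 14.561
Total = 17.5868


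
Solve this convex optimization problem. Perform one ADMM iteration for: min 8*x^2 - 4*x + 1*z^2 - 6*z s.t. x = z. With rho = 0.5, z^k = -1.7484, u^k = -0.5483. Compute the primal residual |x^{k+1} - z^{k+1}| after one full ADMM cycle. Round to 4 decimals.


ADMM iteration with rho = 0.5, z^k = -1.7484, u^k = -0.5483
Step 1: x-update.
Minimize 8*x^2 - 4*x + (0.5/2)*(x + 1.7484 - 0.5483)^2
FOC: (2*8 + 0.5)*x = 4 + 0.5*(-1.7484 + 0.5483)
x^{k+1} = 0.2061
Step 2: z-update.
Minimize 1*z^2 - 6*z + (0.5/2)*(0.2061 - z - 0.5483)^2
FOC: (2*1 + 0.5)*z = 6 + 0.5*(0.2061 - 0.5483)
z^{k+1} = 2.3316
Step 3: u-update.
u^{k+1} = -0.5483 + 0.2061 - 2.3316 = -2.6738
Step 4: Primal residual = |0.2061 - 2.3316| = 2.1255


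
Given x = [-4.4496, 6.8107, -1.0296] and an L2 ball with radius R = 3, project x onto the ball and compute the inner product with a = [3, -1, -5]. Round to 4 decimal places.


Step 1: Compute ||x|| (intermediates to 6 decimals).
||x|| = sqrt((-4.4496)^2 + 6.8107^2 + (-1.0296)^2) = 8.200284
Step 2: Project.
Since ||x|| > R, scale = R/||x|| = 3/8.200284 = 0.365841, proj(x) = scale * x
proj(x) = [-1.627846, 2.491633, -0.37667]
Step 3: Dot product.
a^T * proj(x) = 3*(-1.627846) - 1*2.491633 - 5*(-0.37667) = -5.4918


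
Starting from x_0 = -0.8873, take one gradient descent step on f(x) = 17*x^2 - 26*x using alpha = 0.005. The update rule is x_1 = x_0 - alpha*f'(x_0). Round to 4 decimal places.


We compute the gradient at x_0 and apply the update.
f'(x) = 34*x - 26
f'(-0.8873) = 34*-0.8873 - 26 = -56.1682
x_1 = -0.8873 - 0.005*-56.1682 = -0.6065


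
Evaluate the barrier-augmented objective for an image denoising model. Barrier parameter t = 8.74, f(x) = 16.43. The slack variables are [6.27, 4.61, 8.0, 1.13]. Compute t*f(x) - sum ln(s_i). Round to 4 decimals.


Step 1: Compute log-barrier.
ln values: [1.8358, 1.5282, 2.0794, 0.1222]
phi = -(1.8358 + 1.5282 + 2.0794 + 0.1222) = -5.5657
Step 2: Compute augmented objective.
t*f(x) = 8.74*16.43 = 143.5982
Total = 143.5982 - 5.5657 = 138.0325


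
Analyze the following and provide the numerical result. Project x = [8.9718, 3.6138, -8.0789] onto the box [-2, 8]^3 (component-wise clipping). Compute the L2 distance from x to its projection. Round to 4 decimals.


Project each component onto [-2, 8].
clip(8.9718) = 8.0, clip(3.6138) = 3.6138, clip(-8.0789) = -2.0
Projection = [8.0, 3.6138, -2.0]
Squared diffs: [0.9444, 0.0, 36.953]
Distance = sqrt(37.8974) = 6.1561


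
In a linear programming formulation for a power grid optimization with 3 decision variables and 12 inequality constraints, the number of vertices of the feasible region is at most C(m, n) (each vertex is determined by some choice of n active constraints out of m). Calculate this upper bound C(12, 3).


Each vertex corresponds to some choice of n active constraints out of m, so the number of vertices is at most C(m, n) = m! / (n!(m-n)!).
m = 12, n = 3
Numerator: 12 * 11 * 10
Denominator: 3! = 6
C(12, 3) = 220


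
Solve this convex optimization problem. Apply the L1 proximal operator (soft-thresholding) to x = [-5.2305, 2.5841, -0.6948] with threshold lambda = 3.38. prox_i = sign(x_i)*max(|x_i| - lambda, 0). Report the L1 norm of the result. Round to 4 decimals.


Soft-thresholding with lambda = 3.38:
prox(-5.2305) = sign(-5.2305)*max(|-5.2305| - 3.38, 0) = -1.8505
prox(2.5841) = sign(2.5841)*max(|2.5841| - 3.38, 0) = 0.0
prox(-0.6948) = sign(-0.6948)*max(|-0.6948| - 3.38, 0) = 0.0
prox(x) = [-1.8505, 0.0, 0.0]
||prox(x)||_1 = 1.8505 + 0.0 + 0.0 = 1.8505


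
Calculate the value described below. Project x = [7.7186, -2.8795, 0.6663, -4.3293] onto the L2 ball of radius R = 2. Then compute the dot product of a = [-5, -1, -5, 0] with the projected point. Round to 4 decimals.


Step 1: Compute ||x|| (intermediates to 6 decimals).
||x|| = sqrt(7.7186^2 + (-2.8795)^2 + 0.6663^2 + (-4.3293)^2) = 9.330332
Step 2: Project.
Since ||x|| > R, scale = R/||x|| = 2/9.330332 = 0.214355, proj(x) = scale * x
proj(x) = [1.654521, -0.617235, 0.142825, -0.928007]
Step 3: Dot product.
a^T * proj(x) = -5*1.654521 - 1*(-0.617235) - 5*0.142825 + 0*(-0.928007) = -8.3695


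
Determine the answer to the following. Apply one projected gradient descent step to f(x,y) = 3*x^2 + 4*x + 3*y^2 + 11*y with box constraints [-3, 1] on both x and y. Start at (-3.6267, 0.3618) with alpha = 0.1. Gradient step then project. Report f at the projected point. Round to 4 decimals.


Step 1: Compute gradient at (-3.6267, 0.3618).
grad_x = 2*3*-3.6267 + 4 = -17.7602
grad_y = 2*3*0.3618 + 11 = 13.1708
Step 2: Gradient step.
x_raw = -3.6267 - 0.1*-17.7602 = -1.8507
y_raw = 0.3618 - 0.1*13.1708 = -0.9553
Step 3: Project onto [-3, 1].
x_proj = clip(-1.8507) = -1.8507
y_proj = clip(-0.9553) = -0.9553
Step 4: Evaluate f.
f(-1.8507, -0.9553) = -4.8981


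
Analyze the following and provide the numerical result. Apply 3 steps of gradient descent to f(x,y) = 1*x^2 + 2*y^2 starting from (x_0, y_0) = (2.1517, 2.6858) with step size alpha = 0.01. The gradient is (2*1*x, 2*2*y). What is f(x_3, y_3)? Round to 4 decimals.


Gradient descent on f(x,y) = 1*x^2 + 2*y^2.
Starting point: (2.1517, 2.6858), alpha = 0.01
Step 1: grad_x = 2*1*2.1517 = 4.3034, grad_y = 2*2*2.6858 = 10.7432
  x_1 = 2.1517 - 0.01*4.3034 = 2.1087
  y_1 = 2.6858 - 0.01*10.7432 = 2.5784
Step 2: grad_x = 2*1*2.1087 = 4.2173, grad_y = 2*2*2.5784 = 10.3135
  x_2 = 2.1087 - 0.01*4.2173 = 2.0665
  y_2 = 2.5784 - 0.01*10.3135 = 2.4752
Step 3: grad_x = 2*1*2.0665 = 4.133, grad_y = 2*2*2.4752 = 9.9009
  x_3 = 2.0665 - 0.01*4.133 = 2.0252
  y_3 = 2.4752 - 0.01*9.9009 = 2.3762
f(2.0252, 2.3762) = 1*2.0252^2 + 2*2.3762^2 = 15.3942


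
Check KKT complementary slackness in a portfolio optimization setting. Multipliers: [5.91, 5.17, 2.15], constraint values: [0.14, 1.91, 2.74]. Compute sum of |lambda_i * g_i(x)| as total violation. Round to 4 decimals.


KKT complementary slackness check:
lambda_1 * g_1 = 5.91 * 0.14 = 0.8274
lambda_2 * g_2 = 5.17 * 1.91 = 9.8747
lambda_3 * g_3 = 2.15 * 2.74 = 5.891
Total violation = 0.8274 + 9.8747 + 5.891 = 16.5931


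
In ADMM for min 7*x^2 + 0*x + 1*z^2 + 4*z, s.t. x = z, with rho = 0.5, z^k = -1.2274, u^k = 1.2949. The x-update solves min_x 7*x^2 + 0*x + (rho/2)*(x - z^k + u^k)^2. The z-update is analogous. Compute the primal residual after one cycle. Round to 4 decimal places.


ADMM iteration with rho = 0.5, z^k = -1.2274, u^k = 1.2949
Step 1: x-update.
Minimize 7*x^2 + 0*x + (0.5/2)*(x + 1.2274 + 1.2949)^2
FOC: (2*7 + 0.5)*x = 0 + 0.5*(-1.2274 - 1.2949)
x^{k+1} = -0.087
Step 2: z-update.
Minimize 1*z^2 + 4*z + (0.5/2)*(-0.087 - z + 1.2949)^2
FOC: (2*1 + 0.5)*z = -4 + 0.5*(-0.087 + 1.2949)
z^{k+1} = -1.3584
Step 3: u-update.
u^{k+1} = 1.2949 - 0.087 + 1.3584 = 2.5663
Step 4: Primal residual = |-0.087 + 1.3584| = 1.2714


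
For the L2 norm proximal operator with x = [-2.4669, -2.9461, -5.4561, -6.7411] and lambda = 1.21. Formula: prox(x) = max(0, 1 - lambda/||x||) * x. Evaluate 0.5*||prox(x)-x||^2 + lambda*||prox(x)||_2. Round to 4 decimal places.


Step 1: Compute ||x||.
||x|| = 9.4856
Step 2: Compute scaling factor.
scale = max(0, 1 - 1.21/9.4856) = 0.8724
Step 3: prox(x) = [-2.1522, -2.5703, -4.7601, -5.8812]
||prox(x)|| = 8.2756
Step 4: Proximal objective.
0.5*||prox-x||^2 = 0.7321
lambda*||prox|| = 10.0135
Total = 10.7455


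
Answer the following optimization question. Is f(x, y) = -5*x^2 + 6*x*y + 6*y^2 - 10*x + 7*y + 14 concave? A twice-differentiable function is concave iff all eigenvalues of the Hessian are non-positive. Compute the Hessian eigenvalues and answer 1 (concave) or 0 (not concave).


The Hessian of f(x,y) = -5*x^2 + 6*x*y + 6*y^2 - 10*x + 7*y + 14 is:
H = [[-10, 6], [6, 12]]
Trace = -10 + 12 = 2
Determinant = -10*12 - (6)^2 = -156
Discriminant = (2)^2 - 4*-156 = 628.0
Eigenvalues: lambda_1 = -11.53, lambda_2 = 13.53
The function is not concave.

0


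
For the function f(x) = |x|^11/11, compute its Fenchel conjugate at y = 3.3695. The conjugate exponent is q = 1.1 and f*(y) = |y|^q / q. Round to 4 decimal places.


The conjugate exponent q satisfies 1/p + 1/q = 1.
p = 11, so q = 11/(11 - 1) = 1.1
|y|^q = 3.3695^1.1 = 3.8047
f*(3.3695) = 3.8047 / 1.1 = 3.4588


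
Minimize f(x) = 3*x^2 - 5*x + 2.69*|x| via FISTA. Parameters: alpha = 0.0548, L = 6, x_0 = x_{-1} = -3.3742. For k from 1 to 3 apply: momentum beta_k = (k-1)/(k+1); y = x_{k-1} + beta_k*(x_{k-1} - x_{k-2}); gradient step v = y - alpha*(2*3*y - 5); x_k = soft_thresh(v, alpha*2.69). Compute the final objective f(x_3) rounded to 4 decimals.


FISTA on f(x) = 3*x^2 - 5*x + 2.69*|x|
L = 6, alpha = 0.0548
Iteration 1: beta = 0.0, y = -3.3742 + 0.0*(-3.3742 + 3.3742) = -3.3742
  grad(y) = -25.2452, v = y - alpha*grad = -1.9908
  prox(v) = soft_thresh(-1.9908, 0.1474) = -1.8434
Iteration 2: beta = 0.3333, y = -1.8434 + 0.3333*(-1.8434 + 3.3742) = -1.3331
  grad(y) = -12.9984, v = y - alpha*grad = -0.6208
  prox(v) = soft_thresh(-0.6208, 0.1474) = -0.4733
Iteration 3: beta = 0.5, y = -0.4733 + 0.5*(-0.4733 + 1.8434) = 0.2117
  grad(y) = -3.73, v = y - alpha*grad = 0.4161
  prox(v) = soft_thresh(0.4161, 0.1474) = 0.2687
f(x_3) = 3*0.2687^2 - 5*0.2687 + 2.69*|0.2687| = -0.4041


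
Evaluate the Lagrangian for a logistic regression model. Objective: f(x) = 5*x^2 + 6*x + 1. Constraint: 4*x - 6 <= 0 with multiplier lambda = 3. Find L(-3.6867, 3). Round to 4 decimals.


Step 1: Evaluate f(x).
f(-3.6867) = 5*(-3.6867)^2 + 6*(-3.6867) + 1 = 46.8386
Step 2: Evaluate g(x).
g(-3.6867) = 4*-3.6867 - 6 = -20.7468
Step 3: Compute Lagrangian.
L = 46.8386 + 3*-20.7468 = -15.4018


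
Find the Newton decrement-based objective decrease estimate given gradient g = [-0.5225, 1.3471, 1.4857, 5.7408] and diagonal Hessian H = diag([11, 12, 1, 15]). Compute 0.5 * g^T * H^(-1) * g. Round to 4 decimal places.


Step 1: H is diagonal, so H^(-1) * g = [-0.0475, 0.1123, 1.4857, 0.3827].
Step 2: g^T H^(-1) g = sum_i g_i^2 / H_ii
  = (-0.5225)^2/11 + (1.3471)^2/12 + (1.4857)^2/1 + (5.7408)^2/15
  = 0.0248 + 0.1512 + 2.2073 + 2.1971 = 4.5805
Step 3: Objective decrease = 0.5 * g^T H^(-1) g = 2.2902


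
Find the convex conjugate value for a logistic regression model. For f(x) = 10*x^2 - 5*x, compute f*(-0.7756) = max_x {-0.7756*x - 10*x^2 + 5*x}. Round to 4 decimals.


f*(y) = sup_x {y*x - a*x^2 - b*x} = sup_x {(y-b)*x - a*x^2}
FOC: (y - b) - 2a*x = 0 => x* = (y - b)/(2a)
x* = (-0.7756 + 5)/(2*10) = 0.2112
f*(-0.7756) = (y-b)^2/(4a) = (-0.7756 + 5)^2/(4*10)
= 17.8456/40 = 0.4461


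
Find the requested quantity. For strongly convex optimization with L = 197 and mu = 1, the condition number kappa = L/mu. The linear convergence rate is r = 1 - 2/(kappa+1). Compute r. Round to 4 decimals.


Step 1: Compute the condition number.
kappa = L/mu = 197/1 = 197.0
Step 2: Compute the convergence rate.
r = 1 - 2/(kappa + 1) = 1 - 2*mu/(L + mu) = (L - mu)/(L + mu) = 196/198 = 0.9899


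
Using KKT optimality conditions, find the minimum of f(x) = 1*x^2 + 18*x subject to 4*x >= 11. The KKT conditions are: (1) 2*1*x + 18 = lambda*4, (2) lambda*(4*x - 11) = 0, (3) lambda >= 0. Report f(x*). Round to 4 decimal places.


Step 1: Try lambda = 0 (constraint inactive).
x_unc = -18/(2*1) = -9.0
Check: 4*-9.0 = -36.0 < 11 -- violated!
Step 2: Constraint must be active: 4*x = 11
x* = 11/4 = 2.75
lambda = (2*1*2.75 + 18)/4 = 5.875
Step 3: Compute optimal value.
f(x*) = 1*2.75^2 + 18*2.75 = 57.0625


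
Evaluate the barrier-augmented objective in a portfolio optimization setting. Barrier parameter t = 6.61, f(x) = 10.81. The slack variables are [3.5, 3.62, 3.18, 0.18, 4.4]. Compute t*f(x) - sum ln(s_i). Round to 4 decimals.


Step 1: Compute log-barrier.
ln values: [1.2528, 1.2865, 1.1569, -1.7148, 1.4816]
phi = -(1.2528 + 1.2865 + 1.1569 - 1.7148 + 1.4816) = -3.4629
Step 2: Compute augmented objective.
t*f(x) = 6.61*10.81 = 71.4541
Total = 71.4541 - 3.4629 = 67.9912


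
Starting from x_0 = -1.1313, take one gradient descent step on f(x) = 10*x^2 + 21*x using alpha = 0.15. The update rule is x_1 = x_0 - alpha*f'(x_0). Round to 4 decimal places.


We compute the gradient at x_0 and apply the update.
f'(x) = 20*x + 21
f'(-1.1313) = 20*-1.1313 + 21 = -1.626
x_1 = -1.1313 - 0.15*-1.626 = -0.8874


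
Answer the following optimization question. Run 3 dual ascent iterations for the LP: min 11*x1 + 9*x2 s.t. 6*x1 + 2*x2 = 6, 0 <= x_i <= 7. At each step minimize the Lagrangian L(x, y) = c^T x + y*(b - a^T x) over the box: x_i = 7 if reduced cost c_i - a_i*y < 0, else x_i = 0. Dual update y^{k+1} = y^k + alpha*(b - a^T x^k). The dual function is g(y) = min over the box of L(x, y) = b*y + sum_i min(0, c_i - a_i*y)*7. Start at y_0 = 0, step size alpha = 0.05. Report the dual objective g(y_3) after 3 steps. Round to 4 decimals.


Dual ascent for LP: min 11*x1 + 9*x2, 6*x1 + 2*x2 = 6, 0 <= x_i <= 7
Step 1: y^k = 0.0, reduced costs: (11.0, 9.0)
  x^k = (0.0, 0.0), subgradient = b - a^T x = 6.0
  y^{k+1} = 0.0 + 0.05*6.0 = 0.3
Step 2: y^k = 0.3, reduced costs: (9.2, 8.4)
  x^k = (0.0, 0.0), subgradient = b - a^T x = 6.0
  y^{k+1} = 0.3 + 0.05*6.0 = 0.6
Step 3: y^k = 0.6, reduced costs: (7.4, 7.8)
  x^k = (0.0, 0.0), subgradient = b - a^T x = 6.0
  y^{k+1} = 0.6 + 0.05*6.0 = 0.9
Dual objective at y_3 = 0.9: reduced costs (5.6, 7.2), box minimizer x = (0.0, 0.0)
g(y_3) = b*y + (c1 - a1*y)*x1 + (c2 - a2*y)*x2 = 6*0.9 + 5.6*0.0 + 7.2*0.0 = 5.4 + 0.0 + 0.0 = 5.4


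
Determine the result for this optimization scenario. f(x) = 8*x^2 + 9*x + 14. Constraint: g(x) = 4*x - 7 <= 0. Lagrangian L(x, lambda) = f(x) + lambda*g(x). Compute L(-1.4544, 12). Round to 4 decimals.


Step 1: Evaluate f(x).
f(-1.4544) = 8*(-1.4544)^2 + 9*(-1.4544) + 14 = 17.8326
Step 2: Evaluate g(x).
g(-1.4544) = 4*-1.4544 - 7 = -12.8176
Step 3: Compute Lagrangian.
L = 17.8326 + 12*-12.8176 = -135.9786


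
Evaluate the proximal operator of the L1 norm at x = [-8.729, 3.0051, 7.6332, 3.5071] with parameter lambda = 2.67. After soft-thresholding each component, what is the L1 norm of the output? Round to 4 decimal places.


Soft-thresholding with lambda = 2.67:
prox(-8.729) = sign(-8.729)*max(|-8.729| - 2.67, 0) = -6.059
prox(3.0051) = sign(3.0051)*max(|3.0051| - 2.67, 0) = 0.3351
prox(7.6332) = sign(7.6332)*max(|7.6332| - 2.67, 0) = 4.9632
prox(3.5071) = sign(3.5071)*max(|3.5071| - 2.67, 0) = 0.8371
prox(x) = [-6.059, 0.3351, 4.9632, 0.8371]
||prox(x)||_1 = 6.059 + 0.3351 + 4.9632 + 0.8371 = 12.1944


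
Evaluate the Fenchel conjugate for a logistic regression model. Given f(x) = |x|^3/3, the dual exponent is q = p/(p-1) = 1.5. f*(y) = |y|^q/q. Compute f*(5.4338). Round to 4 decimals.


The conjugate exponent q satisfies 1/p + 1/q = 1.
p = 3, so q = 3/(3 - 1) = 1.5
|y|^q = 5.4338^1.5 = 12.6665
f*(5.4338) = 12.6665 / 1.5 = 8.4443


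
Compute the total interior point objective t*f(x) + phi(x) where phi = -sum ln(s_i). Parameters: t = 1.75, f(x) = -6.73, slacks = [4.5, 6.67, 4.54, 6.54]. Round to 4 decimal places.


Step 1: Compute log-barrier.
ln values: [1.5041, 1.8976, 1.5129, 1.8779]
phi = -(1.5041 + 1.8976 + 1.5129 + 1.8779) = -6.7926
Step 2: Compute augmented objective.
t*f(x) = 1.75*-6.73 = -11.7775
Total = -11.7775 - 6.7926 = -18.5701


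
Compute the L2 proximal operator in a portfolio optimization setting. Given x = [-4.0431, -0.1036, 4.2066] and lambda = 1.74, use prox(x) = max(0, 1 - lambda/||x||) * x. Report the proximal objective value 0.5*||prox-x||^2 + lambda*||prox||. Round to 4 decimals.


Step 1: Compute ||x||.
||x|| = 5.8355
Step 2: Compute scaling factor.
scale = max(0, 1 - 1.74/5.8355) = 0.7018
Step 3: prox(x) = [-2.8375, -0.0727, 2.9523]
||prox(x)|| = 4.0955
Step 4: Proximal objective.
0.5*||prox-x||^2 = 1.5138
lambda*||prox|| = 7.1262
Total = 8.6399


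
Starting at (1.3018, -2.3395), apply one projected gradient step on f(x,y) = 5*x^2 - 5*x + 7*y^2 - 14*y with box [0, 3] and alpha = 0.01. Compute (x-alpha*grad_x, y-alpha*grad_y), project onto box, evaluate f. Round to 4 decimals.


Step 1: Compute gradient at (1.3018, -2.3395).
grad_x = 2*5*1.3018 - 5 = 8.018
grad_y = 2*7*-2.3395 - 14 = -46.753
Step 2: Gradient step.
x_raw = 1.3018 - 0.01*8.018 = 1.2216
y_raw = -2.3395 - 0.01*-46.753 = -1.872
Step 3: Project onto [0, 3].
x_proj = clip(1.2216) = 1.2216
y_proj = clip(-1.872) = 0.0
Step 4: Evaluate f.
f(1.2216, 0.0) = 1.3537


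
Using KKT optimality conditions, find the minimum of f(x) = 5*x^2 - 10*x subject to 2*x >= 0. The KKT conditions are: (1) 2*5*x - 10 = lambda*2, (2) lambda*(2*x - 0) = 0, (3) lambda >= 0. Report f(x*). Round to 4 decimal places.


Step 1: Try lambda = 0 (constraint inactive).
Stationarity: 2*5*x - 10 = 0
x* = 10/(2*5) = 1.0
Check constraint: 2*1.0 = 2.0 >= 0 -- satisfied.
Step 2: Compute optimal value.
f(x*) = 5*1.0^2 - 10*1.0 = -5.0


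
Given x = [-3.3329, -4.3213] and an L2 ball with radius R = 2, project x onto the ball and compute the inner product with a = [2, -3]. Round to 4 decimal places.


Step 1: Compute ||x|| (intermediates to 6 decimals).
||x|| = sqrt((-3.3329)^2 + (-4.3213)^2) = 5.457276
Step 2: Project.
Since ||x|| > R, scale = R/||x|| = 2/5.457276 = 0.366483, proj(x) = scale * x
proj(x) = [-1.221451, -1.583683]
Step 3: Dot product.
a^T * proj(x) = 2*(-1.221451) - 3*(-1.583683) = 2.3081


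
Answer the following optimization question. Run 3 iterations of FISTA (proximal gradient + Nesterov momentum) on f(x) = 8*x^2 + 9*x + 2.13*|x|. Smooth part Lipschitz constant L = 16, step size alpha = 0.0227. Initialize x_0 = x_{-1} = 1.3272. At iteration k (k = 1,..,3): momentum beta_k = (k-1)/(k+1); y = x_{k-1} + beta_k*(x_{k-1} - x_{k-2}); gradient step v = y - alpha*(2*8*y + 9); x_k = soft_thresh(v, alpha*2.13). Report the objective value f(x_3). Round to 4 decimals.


FISTA on f(x) = 8*x^2 + 9*x + 2.13*|x|
L = 16, alpha = 0.0227
Iteration 1: beta = 0.0, y = 1.3272 + 0.0*(1.3272 - 1.3272) = 1.3272
  grad(y) = 30.2352, v = y - alpha*grad = 0.6409
  prox(v) = soft_thresh(0.6409, 0.0484) = 0.5925
Iteration 2: beta = 0.3333, y = 0.5925 + 0.3333*(0.5925 - 1.3272) = 0.3476
  grad(y) = 14.5618, v = y - alpha*grad = 0.0171
  prox(v) = soft_thresh(0.0171, 0.0484) = 0.0
Iteration 3: beta = 0.5, y = 0.0 + 0.5*(0.0 - 0.5925) = -0.2963
  grad(y) = 4.2599, v = y - alpha*grad = -0.393
  prox(v) = soft_thresh(-0.393, 0.0484) = -0.3446
f(x_3) = 8*(-0.3446)^2 + 9*(-0.3446) + 2.13*|-0.3446| = -1.4174


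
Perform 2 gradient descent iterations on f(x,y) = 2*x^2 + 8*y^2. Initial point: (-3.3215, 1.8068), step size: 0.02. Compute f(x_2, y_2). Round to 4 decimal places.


Gradient descent on f(x,y) = 2*x^2 + 8*y^2.
Starting point: (-3.3215, 1.8068), alpha = 0.02
Step 1: grad_x = 2*2*-3.3215 = -13.286, grad_y = 2*8*1.8068 = 28.9088
  x_1 = -3.3215 - 0.02*-13.286 = -3.0558
  y_1 = 1.8068 - 0.02*28.9088 = 1.2286
Step 2: grad_x = 2*2*-3.0558 = -12.2231, grad_y = 2*8*1.2286 = 19.658
  x_2 = -3.0558 - 0.02*-12.2231 = -2.8113
  y_2 = 1.2286 - 0.02*19.658 = 0.8355
f(-2.8113, 0.8355) = 2*(-2.8113)^2 + 8*0.8355^2 = 21.391


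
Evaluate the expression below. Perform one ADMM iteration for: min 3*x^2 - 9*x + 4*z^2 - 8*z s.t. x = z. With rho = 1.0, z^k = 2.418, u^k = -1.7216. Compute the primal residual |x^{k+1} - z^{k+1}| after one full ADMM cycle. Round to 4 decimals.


ADMM iteration with rho = 1.0, z^k = 2.418, u^k = -1.7216
Step 1: x-update.
Minimize 3*x^2 - 9*x + (1.0/2)*(x - 2.418 - 1.7216)^2
FOC: (2*3 + 1.0)*x = 9 + 1.0*(2.418 + 1.7216)
x^{k+1} = 1.8771
Step 2: z-update.
Minimize 4*z^2 - 8*z + (1.0/2)*(1.8771 - z - 1.7216)^2
FOC: (2*4 + 1.0)*z = 8 + 1.0*(1.8771 - 1.7216)
z^{k+1} = 0.9062
Step 3: u-update.
u^{k+1} = -1.7216 + 1.8771 - 0.9062 = -0.7507
Step 4: Primal residual = |1.8771 - 0.9062| = 0.9709


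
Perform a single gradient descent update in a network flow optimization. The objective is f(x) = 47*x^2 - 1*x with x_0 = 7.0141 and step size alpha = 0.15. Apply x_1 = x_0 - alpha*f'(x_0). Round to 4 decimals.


We compute the gradient at x_0 and apply the update.
f'(x) = 94*x - 1
f'(7.0141) = 94*7.0141 - 1 = 658.3254
x_1 = 7.0141 - 0.15*658.3254 = -91.7347


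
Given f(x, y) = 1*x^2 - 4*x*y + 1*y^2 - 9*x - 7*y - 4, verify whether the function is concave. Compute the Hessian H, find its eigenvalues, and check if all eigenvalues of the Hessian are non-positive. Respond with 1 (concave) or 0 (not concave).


The Hessian of f(x,y) = 1*x^2 - 4*x*y + 1*y^2 - 9*x - 7*y - 4 is:
H = [[2, -4], [-4, 2]]
Trace = 2 + 2 = 4
Determinant = 2*2 - (-4)^2 = -12
Discriminant = (4)^2 - 4*-12 = 64.0
Eigenvalues: lambda_1 = -2.0, lambda_2 = 6.0
The function is not concave.

0


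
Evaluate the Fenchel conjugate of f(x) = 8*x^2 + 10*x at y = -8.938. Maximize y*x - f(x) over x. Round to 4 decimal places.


f*(y) = sup_x {y*x - a*x^2 - b*x} = sup_x {(y-b)*x - a*x^2}
FOC: (y - b) - 2a*x = 0 => x* = (y - b)/(2a)
x* = (-8.938 - 10)/(2*8) = -1.1836
f*(-8.938) = (y-b)^2/(4a) = (-8.938 - 10)^2/(4*8)
= 358.6478/32 = 11.2077
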